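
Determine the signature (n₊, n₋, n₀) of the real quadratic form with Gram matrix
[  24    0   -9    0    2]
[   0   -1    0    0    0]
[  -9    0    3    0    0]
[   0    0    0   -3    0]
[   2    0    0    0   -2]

step 0: pivot 24 → sign +
step 1: pivot -1 → sign −
step 2: pivot -3/8 → sign −
step 3: pivot -3 → sign −
step 4: pivot -2/3 → sign −
signature = (1, 4, 0)

Answer: (1, 4, 0)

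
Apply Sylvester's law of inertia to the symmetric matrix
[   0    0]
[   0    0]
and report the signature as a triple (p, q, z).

step 0: row/col 0 already zero → sign 0
step 1: row/col 1 already zero → sign 0
signature = (0, 0, 2)

Answer: (0, 0, 2)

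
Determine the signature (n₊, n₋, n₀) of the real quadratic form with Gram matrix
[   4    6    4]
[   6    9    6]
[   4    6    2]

step 0: pivot 4 → sign +
step 1: pivot -2 → sign −
step 2: row/col 2 already zero → sign 0
signature = (1, 1, 1)

Answer: (1, 1, 1)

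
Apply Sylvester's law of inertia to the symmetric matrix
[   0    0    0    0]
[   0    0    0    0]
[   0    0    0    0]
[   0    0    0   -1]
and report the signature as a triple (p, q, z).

Answer: (0, 1, 3)

Derivation:
step 0: pivot -1 → sign −
step 1: row/col 1 already zero → sign 0
step 2: row/col 2 already zero → sign 0
step 3: row/col 3 already zero → sign 0
signature = (0, 1, 3)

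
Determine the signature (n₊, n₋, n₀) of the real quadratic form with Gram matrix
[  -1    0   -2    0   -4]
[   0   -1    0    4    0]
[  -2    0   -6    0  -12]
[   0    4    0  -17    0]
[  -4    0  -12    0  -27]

step 0: pivot -1 → sign −
step 1: pivot -1 → sign −
step 2: pivot -2 → sign −
step 3: pivot -1 → sign −
step 4: pivot -3 → sign −
signature = (0, 5, 0)

Answer: (0, 5, 0)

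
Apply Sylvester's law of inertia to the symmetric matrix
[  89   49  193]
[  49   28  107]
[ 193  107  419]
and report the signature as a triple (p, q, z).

step 0: pivot 89 → sign +
step 1: pivot 91/89 → sign +
step 2: pivot -6/91 → sign −
signature = (2, 1, 0)

Answer: (2, 1, 0)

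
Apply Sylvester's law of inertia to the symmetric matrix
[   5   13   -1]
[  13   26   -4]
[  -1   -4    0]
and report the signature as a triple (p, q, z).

Answer: (2, 1, 0)

Derivation:
step 0: pivot 5 → sign +
step 1: pivot -39/5 → sign −
step 2: pivot 2/39 → sign +
signature = (2, 1, 0)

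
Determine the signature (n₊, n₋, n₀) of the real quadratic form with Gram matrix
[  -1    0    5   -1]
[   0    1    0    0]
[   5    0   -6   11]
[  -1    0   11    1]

Answer: (3, 1, 0)

Derivation:
step 0: pivot -1 → sign −
step 1: pivot 1 → sign +
step 2: pivot 19 → sign +
step 3: pivot 2/19 → sign +
signature = (3, 1, 0)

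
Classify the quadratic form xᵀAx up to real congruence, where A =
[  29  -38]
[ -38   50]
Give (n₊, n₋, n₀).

step 0: pivot 29 → sign +
step 1: pivot 6/29 → sign +
signature = (2, 0, 0)

Answer: (2, 0, 0)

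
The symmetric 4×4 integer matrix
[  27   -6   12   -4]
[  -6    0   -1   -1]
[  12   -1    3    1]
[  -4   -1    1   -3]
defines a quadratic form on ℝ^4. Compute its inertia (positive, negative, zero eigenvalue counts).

Answer: (1, 3, 0)

Derivation:
step 0: pivot 27 → sign +
step 1: pivot -4/3 → sign −
step 2: pivot -1/4 → sign −
step 3: pivot -2/9 → sign −
signature = (1, 3, 0)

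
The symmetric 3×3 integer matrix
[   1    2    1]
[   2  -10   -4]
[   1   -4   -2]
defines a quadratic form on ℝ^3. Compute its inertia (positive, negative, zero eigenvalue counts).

step 0: pivot 1 → sign +
step 1: pivot -14 → sign −
step 2: pivot -3/7 → sign −
signature = (1, 2, 0)

Answer: (1, 2, 0)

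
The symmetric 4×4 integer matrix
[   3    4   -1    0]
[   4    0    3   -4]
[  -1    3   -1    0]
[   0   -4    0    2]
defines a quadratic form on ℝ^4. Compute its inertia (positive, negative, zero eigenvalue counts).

Answer: (3, 1, 0)

Derivation:
step 0: pivot 3 → sign +
step 1: pivot -16/3 → sign −
step 2: pivot 35/16 → sign +
step 3: pivot 6/35 → sign +
signature = (3, 1, 0)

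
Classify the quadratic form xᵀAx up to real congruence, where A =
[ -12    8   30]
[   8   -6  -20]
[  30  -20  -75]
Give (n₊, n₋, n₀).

step 0: pivot -12 → sign −
step 1: pivot -2/3 → sign −
step 2: row/col 2 already zero → sign 0
signature = (0, 2, 1)

Answer: (0, 2, 1)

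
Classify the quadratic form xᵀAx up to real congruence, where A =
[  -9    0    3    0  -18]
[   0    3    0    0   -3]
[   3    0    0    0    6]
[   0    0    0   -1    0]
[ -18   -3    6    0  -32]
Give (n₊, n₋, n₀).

step 0: pivot -9 → sign −
step 1: pivot 3 → sign +
step 2: pivot 1 → sign +
step 3: pivot -1 → sign −
step 4: pivot 1 → sign +
signature = (3, 2, 0)

Answer: (3, 2, 0)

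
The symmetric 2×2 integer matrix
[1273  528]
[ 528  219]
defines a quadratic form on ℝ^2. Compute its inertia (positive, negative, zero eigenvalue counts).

Answer: (2, 0, 0)

Derivation:
step 0: pivot 1273 → sign +
step 1: pivot 3/1273 → sign +
signature = (2, 0, 0)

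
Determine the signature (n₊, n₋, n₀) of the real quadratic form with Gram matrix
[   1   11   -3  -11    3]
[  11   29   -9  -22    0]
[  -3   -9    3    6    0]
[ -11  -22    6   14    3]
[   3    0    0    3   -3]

step 0: pivot 1 → sign +
step 1: pivot -92 → sign −
step 2: pivot 6/23 → sign +
step 3: pivot -23/4 → sign −
step 4: pivot 3/23 → sign +
signature = (3, 2, 0)

Answer: (3, 2, 0)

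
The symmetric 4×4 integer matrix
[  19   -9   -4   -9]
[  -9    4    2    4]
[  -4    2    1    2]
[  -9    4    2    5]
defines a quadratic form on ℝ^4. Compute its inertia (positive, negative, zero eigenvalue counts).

step 0: pivot 19 → sign +
step 1: pivot -5/19 → sign −
step 2: pivot 1/5 → sign +
step 3: pivot 1 → sign +
signature = (3, 1, 0)

Answer: (3, 1, 0)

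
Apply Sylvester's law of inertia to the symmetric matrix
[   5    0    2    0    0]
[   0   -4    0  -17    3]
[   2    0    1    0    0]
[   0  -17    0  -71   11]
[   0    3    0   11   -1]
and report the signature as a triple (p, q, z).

Answer: (3, 2, 0)

Derivation:
step 0: pivot 5 → sign +
step 1: pivot -4 → sign −
step 2: pivot 1/5 → sign +
step 3: pivot 5/4 → sign +
step 4: pivot -6/5 → sign −
signature = (3, 2, 0)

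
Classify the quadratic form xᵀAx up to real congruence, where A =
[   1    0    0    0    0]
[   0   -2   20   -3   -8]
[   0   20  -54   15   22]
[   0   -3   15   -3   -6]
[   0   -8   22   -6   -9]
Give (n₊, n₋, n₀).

Answer: (2, 2, 1)

Derivation:
step 0: pivot 1 → sign +
step 1: pivot -2 → sign −
step 2: pivot 146 → sign +
step 3: pivot -3/73 → sign −
step 4: row/col 4 already zero → sign 0
signature = (2, 2, 1)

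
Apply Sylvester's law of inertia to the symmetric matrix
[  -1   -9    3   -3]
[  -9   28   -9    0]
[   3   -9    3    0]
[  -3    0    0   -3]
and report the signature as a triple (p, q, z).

Answer: (2, 2, 0)

Derivation:
step 0: pivot -1 → sign −
step 1: pivot 109 → sign +
step 2: pivot 12/109 → sign +
step 3: pivot -3/4 → sign −
signature = (2, 2, 0)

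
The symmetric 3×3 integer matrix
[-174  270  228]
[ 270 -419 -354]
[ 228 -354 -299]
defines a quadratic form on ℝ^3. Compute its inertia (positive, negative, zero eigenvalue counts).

step 0: pivot -174 → sign −
step 1: pivot -1/29 → sign −
step 2: pivot 1 → sign +
signature = (1, 2, 0)

Answer: (1, 2, 0)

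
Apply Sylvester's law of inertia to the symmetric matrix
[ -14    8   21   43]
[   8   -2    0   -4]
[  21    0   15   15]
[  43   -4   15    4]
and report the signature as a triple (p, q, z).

step 0: pivot -14 → sign −
step 1: pivot 18/7 → sign +
step 2: pivot -19/2 → sign −
step 3: pivot 3/19 → sign +
signature = (2, 2, 0)

Answer: (2, 2, 0)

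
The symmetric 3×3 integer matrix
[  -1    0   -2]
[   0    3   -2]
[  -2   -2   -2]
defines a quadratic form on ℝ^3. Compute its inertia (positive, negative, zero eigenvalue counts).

step 0: pivot -1 → sign −
step 1: pivot 3 → sign +
step 2: pivot 2/3 → sign +
signature = (2, 1, 0)

Answer: (2, 1, 0)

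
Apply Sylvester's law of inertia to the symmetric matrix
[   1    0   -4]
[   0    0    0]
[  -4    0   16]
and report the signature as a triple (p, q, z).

Answer: (1, 0, 2)

Derivation:
step 0: pivot 1 → sign +
step 1: row/col 1 already zero → sign 0
step 2: row/col 2 already zero → sign 0
signature = (1, 0, 2)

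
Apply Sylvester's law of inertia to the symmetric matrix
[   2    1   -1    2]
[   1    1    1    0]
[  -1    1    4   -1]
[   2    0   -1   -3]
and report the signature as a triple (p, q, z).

step 0: pivot 2 → sign +
step 1: pivot 1/2 → sign +
step 2: pivot -1 → sign −
step 3: pivot 2 → sign +
signature = (3, 1, 0)

Answer: (3, 1, 0)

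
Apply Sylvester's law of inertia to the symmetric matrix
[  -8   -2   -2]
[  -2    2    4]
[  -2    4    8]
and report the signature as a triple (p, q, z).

Answer: (2, 1, 0)

Derivation:
step 0: pivot -8 → sign −
step 1: pivot 5/2 → sign +
step 2: pivot 2/5 → sign +
signature = (2, 1, 0)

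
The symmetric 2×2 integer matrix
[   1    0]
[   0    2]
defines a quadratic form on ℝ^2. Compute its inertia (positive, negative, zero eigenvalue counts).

Answer: (2, 0, 0)

Derivation:
step 0: pivot 1 → sign +
step 1: pivot 2 → sign +
signature = (2, 0, 0)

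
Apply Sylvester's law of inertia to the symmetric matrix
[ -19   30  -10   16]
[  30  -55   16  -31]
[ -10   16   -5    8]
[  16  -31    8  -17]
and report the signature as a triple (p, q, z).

Answer: (1, 3, 0)

Derivation:
step 0: pivot -19 → sign −
step 1: pivot -145/19 → sign −
step 2: pivot 39/145 → sign +
step 3: pivot -6/13 → sign −
signature = (1, 3, 0)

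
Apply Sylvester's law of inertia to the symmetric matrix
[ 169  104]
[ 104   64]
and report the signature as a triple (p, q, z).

step 0: pivot 169 → sign +
step 1: row/col 1 already zero → sign 0
signature = (1, 0, 1)

Answer: (1, 0, 1)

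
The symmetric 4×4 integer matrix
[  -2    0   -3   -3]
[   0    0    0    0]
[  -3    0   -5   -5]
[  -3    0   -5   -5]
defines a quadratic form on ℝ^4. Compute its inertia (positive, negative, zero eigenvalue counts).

Answer: (0, 2, 2)

Derivation:
step 0: pivot -2 → sign −
step 1: pivot -1/2 → sign −
step 2: row/col 2 already zero → sign 0
step 3: row/col 3 already zero → sign 0
signature = (0, 2, 2)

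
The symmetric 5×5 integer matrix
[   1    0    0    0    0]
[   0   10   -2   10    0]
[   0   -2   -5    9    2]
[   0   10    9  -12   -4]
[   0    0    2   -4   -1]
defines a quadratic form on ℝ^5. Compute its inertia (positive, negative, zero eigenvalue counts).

Answer: (3, 2, 0)

Derivation:
step 0: pivot 1 → sign +
step 1: pivot 10 → sign +
step 2: pivot -27/5 → sign −
step 3: pivot 11/27 → sign +
step 4: pivot -3/11 → sign −
signature = (3, 2, 0)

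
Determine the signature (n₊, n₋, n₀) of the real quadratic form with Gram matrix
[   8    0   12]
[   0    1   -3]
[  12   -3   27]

step 0: pivot 8 → sign +
step 1: pivot 1 → sign +
step 2: row/col 2 already zero → sign 0
signature = (2, 0, 1)

Answer: (2, 0, 1)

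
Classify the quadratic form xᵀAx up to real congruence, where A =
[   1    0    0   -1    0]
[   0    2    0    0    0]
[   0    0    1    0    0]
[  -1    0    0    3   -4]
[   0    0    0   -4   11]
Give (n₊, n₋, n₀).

Answer: (5, 0, 0)

Derivation:
step 0: pivot 1 → sign +
step 1: pivot 2 → sign +
step 2: pivot 1 → sign +
step 3: pivot 2 → sign +
step 4: pivot 3 → sign +
signature = (5, 0, 0)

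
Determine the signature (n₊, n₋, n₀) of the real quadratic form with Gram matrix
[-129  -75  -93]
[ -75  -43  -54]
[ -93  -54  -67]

step 0: pivot -129 → sign −
step 1: pivot 26/43 → sign +
step 2: pivot 1/26 → sign +
signature = (2, 1, 0)

Answer: (2, 1, 0)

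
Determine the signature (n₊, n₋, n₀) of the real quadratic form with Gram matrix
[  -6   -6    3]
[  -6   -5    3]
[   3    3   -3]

Answer: (1, 2, 0)

Derivation:
step 0: pivot -6 → sign −
step 1: pivot 1 → sign +
step 2: pivot -3/2 → sign −
signature = (1, 2, 0)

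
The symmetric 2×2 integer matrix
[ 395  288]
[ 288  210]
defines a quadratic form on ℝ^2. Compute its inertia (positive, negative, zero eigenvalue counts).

step 0: pivot 395 → sign +
step 1: pivot 6/395 → sign +
signature = (2, 0, 0)

Answer: (2, 0, 0)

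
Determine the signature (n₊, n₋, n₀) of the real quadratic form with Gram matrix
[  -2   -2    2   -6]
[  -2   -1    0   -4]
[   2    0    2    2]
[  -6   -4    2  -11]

Answer: (2, 1, 1)

Derivation:
step 0: pivot -2 → sign −
step 1: pivot 1 → sign +
step 2: pivot 3 → sign +
step 3: row/col 3 already zero → sign 0
signature = (2, 1, 1)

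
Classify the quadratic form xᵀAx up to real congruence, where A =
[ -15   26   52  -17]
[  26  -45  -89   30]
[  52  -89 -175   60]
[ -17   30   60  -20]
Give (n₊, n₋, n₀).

Answer: (1, 3, 0)

Derivation:
step 0: pivot -15 → sign −
step 1: pivot 1/15 → sign +
step 2: pivot -14 → sign −
step 3: pivot -3/7 → sign −
signature = (1, 3, 0)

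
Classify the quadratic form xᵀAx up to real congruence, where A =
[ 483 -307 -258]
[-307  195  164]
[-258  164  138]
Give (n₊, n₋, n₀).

step 0: pivot 483 → sign +
step 1: pivot -64/483 → sign −
step 2: pivot 3/16 → sign +
signature = (2, 1, 0)

Answer: (2, 1, 0)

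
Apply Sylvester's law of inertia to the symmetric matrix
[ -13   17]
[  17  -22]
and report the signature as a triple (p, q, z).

step 0: pivot -13 → sign −
step 1: pivot 3/13 → sign +
signature = (1, 1, 0)

Answer: (1, 1, 0)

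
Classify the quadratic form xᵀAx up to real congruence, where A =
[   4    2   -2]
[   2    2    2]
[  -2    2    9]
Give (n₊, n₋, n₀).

Answer: (2, 1, 0)

Derivation:
step 0: pivot 4 → sign +
step 1: pivot 1 → sign +
step 2: pivot -1 → sign −
signature = (2, 1, 0)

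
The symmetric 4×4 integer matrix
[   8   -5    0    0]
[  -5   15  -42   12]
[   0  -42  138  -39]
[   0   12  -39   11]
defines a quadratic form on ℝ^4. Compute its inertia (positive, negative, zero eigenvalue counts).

step 0: pivot 8 → sign +
step 1: pivot 95/8 → sign +
step 2: pivot -1002/95 → sign −
step 3: pivot -1/334 → sign −
signature = (2, 2, 0)

Answer: (2, 2, 0)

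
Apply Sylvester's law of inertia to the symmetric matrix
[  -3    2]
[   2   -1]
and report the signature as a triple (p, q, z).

Answer: (1, 1, 0)

Derivation:
step 0: pivot -3 → sign −
step 1: pivot 1/3 → sign +
signature = (1, 1, 0)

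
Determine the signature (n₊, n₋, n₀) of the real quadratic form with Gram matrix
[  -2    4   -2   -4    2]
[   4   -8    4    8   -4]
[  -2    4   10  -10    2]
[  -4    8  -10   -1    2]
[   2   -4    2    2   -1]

step 0: pivot -2 → sign −
step 1: pivot 12 → sign +
step 2: pivot 4 → sign +
step 3: row/col 3 already zero → sign 0
step 4: row/col 4 already zero → sign 0
signature = (2, 1, 2)

Answer: (2, 1, 2)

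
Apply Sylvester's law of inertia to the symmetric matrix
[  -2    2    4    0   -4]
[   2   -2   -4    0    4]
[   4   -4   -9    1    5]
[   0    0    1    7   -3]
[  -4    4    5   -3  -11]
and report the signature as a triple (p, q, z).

step 0: pivot -2 → sign −
step 1: pivot -1 → sign −
step 2: pivot 8 → sign +
step 3: pivot 3/2 → sign +
step 4: row/col 4 already zero → sign 0
signature = (2, 2, 1)

Answer: (2, 2, 1)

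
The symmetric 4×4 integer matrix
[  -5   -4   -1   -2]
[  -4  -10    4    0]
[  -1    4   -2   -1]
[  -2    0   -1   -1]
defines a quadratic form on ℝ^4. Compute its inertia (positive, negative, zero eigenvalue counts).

Answer: (1, 2, 1)

Derivation:
step 0: pivot -5 → sign −
step 1: pivot -34/5 → sign −
step 2: pivot 27/17 → sign +
step 3: row/col 3 already zero → sign 0
signature = (1, 2, 1)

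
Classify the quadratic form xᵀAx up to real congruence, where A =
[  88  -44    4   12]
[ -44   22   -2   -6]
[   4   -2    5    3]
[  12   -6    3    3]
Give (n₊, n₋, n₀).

Answer: (3, 0, 1)

Derivation:
step 0: pivot 88 → sign +
step 1: pivot 53/11 → sign +
step 2: pivot 6/53 → sign +
step 3: row/col 3 already zero → sign 0
signature = (3, 0, 1)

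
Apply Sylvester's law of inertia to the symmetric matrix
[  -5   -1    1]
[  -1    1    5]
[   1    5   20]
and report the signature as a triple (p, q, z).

Answer: (2, 1, 0)

Derivation:
step 0: pivot -5 → sign −
step 1: pivot 6/5 → sign +
step 2: pivot 1 → sign +
signature = (2, 1, 0)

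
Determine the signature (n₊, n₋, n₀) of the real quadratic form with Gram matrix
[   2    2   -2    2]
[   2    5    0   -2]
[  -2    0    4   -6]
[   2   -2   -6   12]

Answer: (4, 0, 0)

Derivation:
step 0: pivot 2 → sign +
step 1: pivot 3 → sign +
step 2: pivot 2/3 → sign +
step 3: pivot 2 → sign +
signature = (4, 0, 0)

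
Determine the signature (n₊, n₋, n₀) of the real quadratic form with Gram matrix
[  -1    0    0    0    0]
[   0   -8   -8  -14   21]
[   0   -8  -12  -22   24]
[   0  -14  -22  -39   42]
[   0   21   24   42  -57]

step 0: pivot -1 → sign −
step 1: pivot -8 → sign −
step 2: pivot -4 → sign −
step 3: pivot 3/2 → sign +
step 4: row/col 4 already zero → sign 0
signature = (1, 3, 1)

Answer: (1, 3, 1)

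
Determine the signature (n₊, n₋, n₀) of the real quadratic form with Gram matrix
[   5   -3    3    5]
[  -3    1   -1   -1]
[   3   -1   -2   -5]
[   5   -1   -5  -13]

step 0: pivot 5 → sign +
step 1: pivot -4/5 → sign −
step 2: pivot -3 → sign −
step 3: pivot -1 → sign −
signature = (1, 3, 0)

Answer: (1, 3, 0)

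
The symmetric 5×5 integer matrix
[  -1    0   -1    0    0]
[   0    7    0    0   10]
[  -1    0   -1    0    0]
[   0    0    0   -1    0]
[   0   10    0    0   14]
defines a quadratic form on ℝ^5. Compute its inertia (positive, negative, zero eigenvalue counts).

step 0: pivot -1 → sign −
step 1: pivot 7 → sign +
step 2: pivot -1 → sign −
step 3: pivot -2/7 → sign −
step 4: row/col 4 already zero → sign 0
signature = (1, 3, 1)

Answer: (1, 3, 1)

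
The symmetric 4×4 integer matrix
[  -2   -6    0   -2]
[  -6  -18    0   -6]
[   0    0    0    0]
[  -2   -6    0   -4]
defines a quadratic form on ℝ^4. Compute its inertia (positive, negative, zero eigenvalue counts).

Answer: (0, 2, 2)

Derivation:
step 0: pivot -2 → sign −
step 1: pivot -2 → sign −
step 2: row/col 2 already zero → sign 0
step 3: row/col 3 already zero → sign 0
signature = (0, 2, 2)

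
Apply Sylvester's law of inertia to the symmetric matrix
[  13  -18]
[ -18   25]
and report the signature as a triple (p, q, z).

step 0: pivot 13 → sign +
step 1: pivot 1/13 → sign +
signature = (2, 0, 0)

Answer: (2, 0, 0)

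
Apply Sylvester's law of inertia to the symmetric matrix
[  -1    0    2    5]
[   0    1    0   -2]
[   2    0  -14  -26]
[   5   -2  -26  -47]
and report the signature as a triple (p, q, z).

step 0: pivot -1 → sign −
step 1: pivot 1 → sign +
step 2: pivot -10 → sign −
step 3: pivot -2/5 → sign −
signature = (1, 3, 0)

Answer: (1, 3, 0)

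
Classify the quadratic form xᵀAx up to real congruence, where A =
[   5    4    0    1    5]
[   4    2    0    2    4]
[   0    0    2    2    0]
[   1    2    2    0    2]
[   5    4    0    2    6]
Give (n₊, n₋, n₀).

step 0: pivot 5 → sign +
step 1: pivot -6/5 → sign −
step 2: pivot 2 → sign +
step 3: pivot -1 → sign −
step 4: pivot 2 → sign +
signature = (3, 2, 0)

Answer: (3, 2, 0)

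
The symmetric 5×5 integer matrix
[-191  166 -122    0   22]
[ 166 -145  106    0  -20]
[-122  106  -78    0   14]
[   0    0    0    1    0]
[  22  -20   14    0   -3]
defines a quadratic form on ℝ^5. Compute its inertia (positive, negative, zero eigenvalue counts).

Answer: (2, 3, 0)

Derivation:
step 0: pivot -191 → sign −
step 1: pivot -139/191 → sign −
step 2: pivot -10/139 → sign −
step 3: pivot 1 → sign +
step 4: pivot 3/5 → sign +
signature = (2, 3, 0)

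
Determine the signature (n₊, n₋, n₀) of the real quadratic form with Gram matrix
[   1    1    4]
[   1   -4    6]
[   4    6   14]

Answer: (1, 2, 0)

Derivation:
step 0: pivot 1 → sign +
step 1: pivot -5 → sign −
step 2: pivot -6/5 → sign −
signature = (1, 2, 0)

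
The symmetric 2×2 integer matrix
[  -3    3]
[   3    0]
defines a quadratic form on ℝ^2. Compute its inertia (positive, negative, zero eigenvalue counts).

Answer: (1, 1, 0)

Derivation:
step 0: pivot -3 → sign −
step 1: pivot 3 → sign +
signature = (1, 1, 0)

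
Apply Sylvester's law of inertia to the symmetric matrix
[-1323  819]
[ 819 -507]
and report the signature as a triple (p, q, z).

step 0: pivot -1323 → sign −
step 1: row/col 1 already zero → sign 0
signature = (0, 1, 1)

Answer: (0, 1, 1)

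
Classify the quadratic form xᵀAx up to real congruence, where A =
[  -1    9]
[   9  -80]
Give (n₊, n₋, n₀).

Answer: (1, 1, 0)

Derivation:
step 0: pivot -1 → sign −
step 1: pivot 1 → sign +
signature = (1, 1, 0)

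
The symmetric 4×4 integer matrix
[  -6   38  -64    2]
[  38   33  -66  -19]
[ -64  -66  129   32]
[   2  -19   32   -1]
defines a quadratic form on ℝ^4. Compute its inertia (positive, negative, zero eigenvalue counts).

step 0: pivot -6 → sign −
step 1: pivot 821/3 → sign +
step 2: pivot -87/821 → sign −
step 3: pivot 2/29 → sign +
signature = (2, 2, 0)

Answer: (2, 2, 0)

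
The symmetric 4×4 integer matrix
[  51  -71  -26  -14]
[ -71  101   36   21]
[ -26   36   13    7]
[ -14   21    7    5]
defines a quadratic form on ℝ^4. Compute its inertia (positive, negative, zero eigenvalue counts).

Answer: (3, 1, 0)

Derivation:
step 0: pivot 51 → sign +
step 1: pivot 110/51 → sign +
step 2: pivot -3/11 → sign −
step 3: pivot 1/10 → sign +
signature = (3, 1, 0)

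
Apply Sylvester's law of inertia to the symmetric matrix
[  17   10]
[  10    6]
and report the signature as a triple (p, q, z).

Answer: (2, 0, 0)

Derivation:
step 0: pivot 17 → sign +
step 1: pivot 2/17 → sign +
signature = (2, 0, 0)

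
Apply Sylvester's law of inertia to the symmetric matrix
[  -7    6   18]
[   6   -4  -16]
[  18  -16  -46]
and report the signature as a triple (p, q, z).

step 0: pivot -7 → sign −
step 1: pivot 8/7 → sign +
step 2: row/col 2 already zero → sign 0
signature = (1, 1, 1)

Answer: (1, 1, 1)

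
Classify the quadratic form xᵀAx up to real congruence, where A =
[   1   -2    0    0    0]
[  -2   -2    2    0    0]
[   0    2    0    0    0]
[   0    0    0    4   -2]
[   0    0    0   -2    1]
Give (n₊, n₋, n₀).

Answer: (3, 1, 1)

Derivation:
step 0: pivot 1 → sign +
step 1: pivot -6 → sign −
step 2: pivot 2/3 → sign +
step 3: pivot 4 → sign +
step 4: row/col 4 already zero → sign 0
signature = (3, 1, 1)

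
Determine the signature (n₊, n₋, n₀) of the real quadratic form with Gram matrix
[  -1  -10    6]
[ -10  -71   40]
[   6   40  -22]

step 0: pivot -1 → sign −
step 1: pivot 29 → sign +
step 2: pivot 6/29 → sign +
signature = (2, 1, 0)

Answer: (2, 1, 0)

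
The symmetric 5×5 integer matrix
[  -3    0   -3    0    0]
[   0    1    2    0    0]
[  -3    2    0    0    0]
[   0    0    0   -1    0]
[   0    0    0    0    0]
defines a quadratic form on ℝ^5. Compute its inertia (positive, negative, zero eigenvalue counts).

step 0: pivot -3 → sign −
step 1: pivot 1 → sign +
step 2: pivot -1 → sign −
step 3: pivot -1 → sign −
step 4: row/col 4 already zero → sign 0
signature = (1, 3, 1)

Answer: (1, 3, 1)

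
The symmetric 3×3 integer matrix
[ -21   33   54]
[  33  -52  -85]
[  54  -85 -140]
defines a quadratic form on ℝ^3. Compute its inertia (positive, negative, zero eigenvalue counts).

Answer: (0, 3, 0)

Derivation:
step 0: pivot -21 → sign −
step 1: pivot -1/7 → sign −
step 2: pivot -1 → sign −
signature = (0, 3, 0)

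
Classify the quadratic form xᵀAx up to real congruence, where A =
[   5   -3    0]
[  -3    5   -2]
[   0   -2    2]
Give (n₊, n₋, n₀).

Answer: (3, 0, 0)

Derivation:
step 0: pivot 5 → sign +
step 1: pivot 16/5 → sign +
step 2: pivot 3/4 → sign +
signature = (3, 0, 0)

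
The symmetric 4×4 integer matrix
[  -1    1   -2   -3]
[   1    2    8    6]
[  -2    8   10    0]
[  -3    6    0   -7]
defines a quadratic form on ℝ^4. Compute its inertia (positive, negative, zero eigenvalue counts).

step 0: pivot -1 → sign −
step 1: pivot 3 → sign +
step 2: pivot 2 → sign +
step 3: pivot -1 → sign −
signature = (2, 2, 0)

Answer: (2, 2, 0)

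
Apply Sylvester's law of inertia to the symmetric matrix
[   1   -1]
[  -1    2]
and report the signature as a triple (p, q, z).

Answer: (2, 0, 0)

Derivation:
step 0: pivot 1 → sign +
step 1: pivot 1 → sign +
signature = (2, 0, 0)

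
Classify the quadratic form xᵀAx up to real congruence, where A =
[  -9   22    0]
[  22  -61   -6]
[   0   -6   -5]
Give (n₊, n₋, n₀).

step 0: pivot -9 → sign −
step 1: pivot -65/9 → sign −
step 2: pivot -1/65 → sign −
signature = (0, 3, 0)

Answer: (0, 3, 0)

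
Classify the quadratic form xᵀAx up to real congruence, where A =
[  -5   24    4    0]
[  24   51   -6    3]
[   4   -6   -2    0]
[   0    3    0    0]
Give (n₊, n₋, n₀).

step 0: pivot -5 → sign −
step 1: pivot 831/5 → sign +
step 2: pivot 42/277 → sign +
step 3: pivot -3/7 → sign −
signature = (2, 2, 0)

Answer: (2, 2, 0)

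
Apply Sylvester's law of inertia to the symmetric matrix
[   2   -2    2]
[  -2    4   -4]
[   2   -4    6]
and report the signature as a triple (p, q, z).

step 0: pivot 2 → sign +
step 1: pivot 2 → sign +
step 2: pivot 2 → sign +
signature = (3, 0, 0)

Answer: (3, 0, 0)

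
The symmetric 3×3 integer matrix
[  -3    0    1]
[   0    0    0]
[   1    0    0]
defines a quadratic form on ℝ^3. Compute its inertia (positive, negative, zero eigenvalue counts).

Answer: (1, 1, 1)

Derivation:
step 0: pivot -3 → sign −
step 1: pivot 1/3 → sign +
step 2: row/col 2 already zero → sign 0
signature = (1, 1, 1)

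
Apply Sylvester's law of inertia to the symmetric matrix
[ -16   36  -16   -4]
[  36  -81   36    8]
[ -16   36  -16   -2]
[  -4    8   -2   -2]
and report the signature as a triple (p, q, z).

Answer: (1, 2, 1)

Derivation:
step 0: pivot -16 → sign −
step 1: pivot -1 → sign −
step 2: pivot 4 → sign +
step 3: row/col 3 already zero → sign 0
signature = (1, 2, 1)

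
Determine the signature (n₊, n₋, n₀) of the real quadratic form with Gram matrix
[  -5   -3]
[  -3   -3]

step 0: pivot -5 → sign −
step 1: pivot -6/5 → sign −
signature = (0, 2, 0)

Answer: (0, 2, 0)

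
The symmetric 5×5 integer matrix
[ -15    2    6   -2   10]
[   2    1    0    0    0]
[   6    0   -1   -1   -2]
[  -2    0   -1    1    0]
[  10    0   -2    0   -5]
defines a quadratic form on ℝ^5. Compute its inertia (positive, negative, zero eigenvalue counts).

step 0: pivot -15 → sign −
step 1: pivot 19/15 → sign +
step 2: pivot 17/19 → sign +
step 3: pivot -30/17 → sign −
step 4: pivot -3/5 → sign −
signature = (2, 3, 0)

Answer: (2, 3, 0)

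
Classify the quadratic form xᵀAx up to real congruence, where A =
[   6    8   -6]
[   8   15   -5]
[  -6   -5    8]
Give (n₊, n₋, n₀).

Answer: (2, 1, 0)

Derivation:
step 0: pivot 6 → sign +
step 1: pivot 13/3 → sign +
step 2: pivot -1/13 → sign −
signature = (2, 1, 0)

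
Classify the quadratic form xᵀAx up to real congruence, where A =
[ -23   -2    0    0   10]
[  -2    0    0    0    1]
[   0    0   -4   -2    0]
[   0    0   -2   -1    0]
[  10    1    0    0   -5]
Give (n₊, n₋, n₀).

Answer: (1, 3, 1)

Derivation:
step 0: pivot -23 → sign −
step 1: pivot 4/23 → sign +
step 2: pivot -4 → sign −
step 3: pivot -3/4 → sign −
step 4: row/col 4 already zero → sign 0
signature = (1, 3, 1)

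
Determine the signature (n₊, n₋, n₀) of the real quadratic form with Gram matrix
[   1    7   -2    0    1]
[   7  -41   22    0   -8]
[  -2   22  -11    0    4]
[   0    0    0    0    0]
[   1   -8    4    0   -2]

Answer: (1, 3, 1)

Derivation:
step 0: pivot 1 → sign +
step 1: pivot -90 → sign −
step 2: pivot -3/5 → sign −
step 3: pivot -1/2 → sign −
step 4: row/col 4 already zero → sign 0
signature = (1, 3, 1)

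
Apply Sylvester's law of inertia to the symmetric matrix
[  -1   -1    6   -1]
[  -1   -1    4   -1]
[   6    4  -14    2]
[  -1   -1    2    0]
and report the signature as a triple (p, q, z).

step 0: pivot -1 → sign −
step 1: pivot 22 → sign +
step 2: pivot -2/11 → sign −
step 3: pivot 1 → sign +
signature = (2, 2, 0)

Answer: (2, 2, 0)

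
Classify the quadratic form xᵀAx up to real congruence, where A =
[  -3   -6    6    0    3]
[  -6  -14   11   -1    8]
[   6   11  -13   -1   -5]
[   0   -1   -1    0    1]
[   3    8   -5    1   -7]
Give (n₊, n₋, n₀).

Answer: (1, 4, 0)

Derivation:
step 0: pivot -3 → sign −
step 1: pivot -2 → sign −
step 2: pivot -1/2 → sign −
step 3: pivot 1 → sign +
step 4: pivot -2 → sign −
signature = (1, 4, 0)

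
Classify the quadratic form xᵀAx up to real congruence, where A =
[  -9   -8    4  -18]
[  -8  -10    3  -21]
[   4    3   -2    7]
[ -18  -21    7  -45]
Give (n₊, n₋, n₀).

Answer: (0, 4, 0)

Derivation:
step 0: pivot -9 → sign −
step 1: pivot -26/9 → sign −
step 2: pivot -3/26 → sign −
step 3: pivot -1/3 → sign −
signature = (0, 4, 0)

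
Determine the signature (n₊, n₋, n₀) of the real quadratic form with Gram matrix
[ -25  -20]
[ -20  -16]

Answer: (0, 1, 1)

Derivation:
step 0: pivot -25 → sign −
step 1: row/col 1 already zero → sign 0
signature = (0, 1, 1)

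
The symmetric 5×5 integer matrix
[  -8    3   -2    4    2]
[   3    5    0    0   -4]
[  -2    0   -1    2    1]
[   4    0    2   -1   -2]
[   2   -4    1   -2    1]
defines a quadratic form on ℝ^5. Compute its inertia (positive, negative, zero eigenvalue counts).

step 0: pivot -8 → sign −
step 1: pivot 49/8 → sign +
step 2: pivot -29/49 → sign −
step 3: pivot 3 → sign +
step 4: pivot -6/29 → sign −
signature = (2, 3, 0)

Answer: (2, 3, 0)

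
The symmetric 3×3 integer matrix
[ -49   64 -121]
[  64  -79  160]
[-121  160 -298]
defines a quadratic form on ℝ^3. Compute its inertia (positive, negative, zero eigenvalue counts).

Answer: (1, 2, 0)

Derivation:
step 0: pivot -49 → sign −
step 1: pivot 225/49 → sign +
step 2: pivot -1/25 → sign −
signature = (1, 2, 0)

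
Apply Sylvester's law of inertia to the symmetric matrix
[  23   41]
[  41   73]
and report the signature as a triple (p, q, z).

Answer: (1, 1, 0)

Derivation:
step 0: pivot 23 → sign +
step 1: pivot -2/23 → sign −
signature = (1, 1, 0)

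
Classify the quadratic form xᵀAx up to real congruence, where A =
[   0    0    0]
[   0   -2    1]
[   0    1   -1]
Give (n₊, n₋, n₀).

Answer: (0, 2, 1)

Derivation:
step 0: pivot -2 → sign −
step 1: pivot -1/2 → sign −
step 2: row/col 2 already zero → sign 0
signature = (0, 2, 1)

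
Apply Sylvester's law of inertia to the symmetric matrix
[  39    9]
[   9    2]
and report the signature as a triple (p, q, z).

step 0: pivot 39 → sign +
step 1: pivot -1/13 → sign −
signature = (1, 1, 0)

Answer: (1, 1, 0)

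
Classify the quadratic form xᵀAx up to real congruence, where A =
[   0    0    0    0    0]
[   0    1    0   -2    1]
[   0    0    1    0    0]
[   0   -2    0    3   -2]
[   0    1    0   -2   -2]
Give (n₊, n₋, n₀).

Answer: (2, 2, 1)

Derivation:
step 0: pivot 1 → sign +
step 1: pivot 1 → sign +
step 2: pivot -1 → sign −
step 3: pivot -3 → sign −
step 4: row/col 4 already zero → sign 0
signature = (2, 2, 1)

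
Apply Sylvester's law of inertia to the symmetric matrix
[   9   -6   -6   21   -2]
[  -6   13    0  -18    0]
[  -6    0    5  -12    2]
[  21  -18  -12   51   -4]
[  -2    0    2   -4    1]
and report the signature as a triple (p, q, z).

Answer: (4, 1, 0)

Derivation:
step 0: pivot 9 → sign +
step 1: pivot 9 → sign +
step 2: pivot -7/9 → sign −
step 3: pivot 2/7 → sign +
step 4: pivot 1/3 → sign +
signature = (4, 1, 0)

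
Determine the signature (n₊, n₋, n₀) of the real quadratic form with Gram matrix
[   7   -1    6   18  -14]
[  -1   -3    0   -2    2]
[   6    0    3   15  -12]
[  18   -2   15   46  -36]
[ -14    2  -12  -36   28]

step 0: pivot 7 → sign +
step 1: pivot -22/7 → sign −
step 2: pivot -21/11 → sign −
step 3: pivot -1/7 → sign −
step 4: row/col 4 already zero → sign 0
signature = (1, 3, 1)

Answer: (1, 3, 1)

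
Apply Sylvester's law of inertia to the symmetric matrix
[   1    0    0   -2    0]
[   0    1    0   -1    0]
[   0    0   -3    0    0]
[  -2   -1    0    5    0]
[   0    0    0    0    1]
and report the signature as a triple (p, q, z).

step 0: pivot 1 → sign +
step 1: pivot 1 → sign +
step 2: pivot -3 → sign −
step 3: pivot 1 → sign +
step 4: row/col 4 already zero → sign 0
signature = (3, 1, 1)

Answer: (3, 1, 1)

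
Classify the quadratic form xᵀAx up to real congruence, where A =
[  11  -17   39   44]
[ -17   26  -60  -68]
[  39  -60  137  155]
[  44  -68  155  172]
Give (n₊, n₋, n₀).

step 0: pivot 11 → sign +
step 1: pivot -3/11 → sign −
step 2: pivot -1 → sign −
step 3: pivot -3 → sign −
signature = (1, 3, 0)

Answer: (1, 3, 0)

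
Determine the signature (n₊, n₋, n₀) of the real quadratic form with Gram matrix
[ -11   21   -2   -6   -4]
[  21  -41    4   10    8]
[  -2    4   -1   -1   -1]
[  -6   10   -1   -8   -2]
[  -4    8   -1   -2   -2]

Answer: (0, 5, 0)

Derivation:
step 0: pivot -11 → sign −
step 1: pivot -10/11 → sign −
step 2: pivot -3/5 → sign −
step 3: pivot -7/3 → sign −
step 4: pivot -2/7 → sign −
signature = (0, 5, 0)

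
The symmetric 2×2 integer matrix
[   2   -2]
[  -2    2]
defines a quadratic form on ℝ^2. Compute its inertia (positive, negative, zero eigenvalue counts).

step 0: pivot 2 → sign +
step 1: row/col 1 already zero → sign 0
signature = (1, 0, 1)

Answer: (1, 0, 1)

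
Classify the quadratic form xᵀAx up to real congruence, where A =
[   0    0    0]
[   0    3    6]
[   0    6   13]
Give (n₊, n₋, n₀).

step 0: pivot 3 → sign +
step 1: pivot 1 → sign +
step 2: row/col 2 already zero → sign 0
signature = (2, 0, 1)

Answer: (2, 0, 1)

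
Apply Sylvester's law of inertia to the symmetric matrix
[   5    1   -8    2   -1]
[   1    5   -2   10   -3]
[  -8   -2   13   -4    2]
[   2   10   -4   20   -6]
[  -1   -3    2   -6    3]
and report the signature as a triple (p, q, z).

step 0: pivot 5 → sign +
step 1: pivot 24/5 → sign +
step 2: pivot 1/6 → sign +
step 3: pivot 1 → sign +
step 4: row/col 4 already zero → sign 0
signature = (4, 0, 1)

Answer: (4, 0, 1)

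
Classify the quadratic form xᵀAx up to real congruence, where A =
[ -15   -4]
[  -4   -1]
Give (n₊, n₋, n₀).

Answer: (1, 1, 0)

Derivation:
step 0: pivot -15 → sign −
step 1: pivot 1/15 → sign +
signature = (1, 1, 0)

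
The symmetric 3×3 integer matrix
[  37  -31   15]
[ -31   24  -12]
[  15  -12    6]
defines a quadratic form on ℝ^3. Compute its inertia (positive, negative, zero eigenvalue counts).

Answer: (2, 1, 0)

Derivation:
step 0: pivot 37 → sign +
step 1: pivot -73/37 → sign −
step 2: pivot 6/73 → sign +
signature = (2, 1, 0)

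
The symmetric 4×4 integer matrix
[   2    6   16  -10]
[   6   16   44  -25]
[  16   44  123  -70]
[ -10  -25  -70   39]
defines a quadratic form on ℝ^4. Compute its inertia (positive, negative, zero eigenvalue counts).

step 0: pivot 2 → sign +
step 1: pivot -2 → sign −
step 2: pivot 3 → sign +
step 3: pivot 3/2 → sign +
signature = (3, 1, 0)

Answer: (3, 1, 0)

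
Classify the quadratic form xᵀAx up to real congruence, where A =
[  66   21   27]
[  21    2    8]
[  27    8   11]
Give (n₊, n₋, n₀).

Answer: (2, 1, 0)

Derivation:
step 0: pivot 66 → sign +
step 1: pivot -103/22 → sign −
step 2: pivot 3/103 → sign +
signature = (2, 1, 0)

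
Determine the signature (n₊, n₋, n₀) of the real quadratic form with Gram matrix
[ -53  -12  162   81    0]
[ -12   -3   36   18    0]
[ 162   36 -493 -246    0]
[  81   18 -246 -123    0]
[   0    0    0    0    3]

Answer: (2, 3, 0)

Derivation:
step 0: pivot -53 → sign −
step 1: pivot -15/53 → sign −
step 2: pivot 19/5 → sign +
step 3: pivot -6/19 → sign −
step 4: pivot 3 → sign +
signature = (2, 3, 0)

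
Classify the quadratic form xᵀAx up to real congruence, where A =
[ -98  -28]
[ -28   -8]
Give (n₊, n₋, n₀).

Answer: (0, 1, 1)

Derivation:
step 0: pivot -98 → sign −
step 1: row/col 1 already zero → sign 0
signature = (0, 1, 1)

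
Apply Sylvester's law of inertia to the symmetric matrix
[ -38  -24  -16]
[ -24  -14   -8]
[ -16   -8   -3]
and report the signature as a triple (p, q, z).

step 0: pivot -38 → sign −
step 1: pivot 22/19 → sign +
step 2: pivot -1/11 → sign −
signature = (1, 2, 0)

Answer: (1, 2, 0)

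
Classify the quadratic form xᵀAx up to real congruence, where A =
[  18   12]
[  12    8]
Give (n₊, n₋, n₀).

step 0: pivot 18 → sign +
step 1: row/col 1 already zero → sign 0
signature = (1, 0, 1)

Answer: (1, 0, 1)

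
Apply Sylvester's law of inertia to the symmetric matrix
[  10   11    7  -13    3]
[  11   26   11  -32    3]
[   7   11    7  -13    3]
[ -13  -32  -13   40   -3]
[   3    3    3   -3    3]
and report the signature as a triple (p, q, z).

step 0: pivot 10 → sign +
step 1: pivot 139/10 → sign +
step 2: pivot 183/139 → sign +
step 3: pivot 30/61 → sign +
step 4: pivot 6/5 → sign +
signature = (5, 0, 0)

Answer: (5, 0, 0)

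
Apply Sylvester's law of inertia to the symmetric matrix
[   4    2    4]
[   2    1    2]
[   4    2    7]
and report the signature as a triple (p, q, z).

step 0: pivot 4 → sign +
step 1: pivot 3 → sign +
step 2: row/col 2 already zero → sign 0
signature = (2, 0, 1)

Answer: (2, 0, 1)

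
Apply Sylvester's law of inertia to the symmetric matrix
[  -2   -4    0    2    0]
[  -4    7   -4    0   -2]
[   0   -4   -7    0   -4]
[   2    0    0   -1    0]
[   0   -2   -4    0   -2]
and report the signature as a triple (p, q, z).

step 0: pivot -2 → sign −
step 1: pivot 15 → sign +
step 2: pivot -121/15 → sign −
step 3: pivot 9/121 → sign +
step 4: pivot 2/9 → sign +
signature = (3, 2, 0)

Answer: (3, 2, 0)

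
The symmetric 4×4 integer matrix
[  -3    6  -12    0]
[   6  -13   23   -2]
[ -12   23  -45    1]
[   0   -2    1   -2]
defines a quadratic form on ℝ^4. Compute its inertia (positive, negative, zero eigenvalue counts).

step 0: pivot -3 → sign −
step 1: pivot -1 → sign −
step 2: pivot 4 → sign +
step 3: pivot -1/4 → sign −
signature = (1, 3, 0)

Answer: (1, 3, 0)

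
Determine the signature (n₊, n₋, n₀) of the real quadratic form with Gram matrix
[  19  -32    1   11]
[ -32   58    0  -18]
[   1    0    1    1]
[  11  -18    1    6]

Answer: (3, 1, 0)

Derivation:
step 0: pivot 19 → sign +
step 1: pivot 78/19 → sign +
step 2: pivot 10/39 → sign +
step 3: pivot -3/5 → sign −
signature = (3, 1, 0)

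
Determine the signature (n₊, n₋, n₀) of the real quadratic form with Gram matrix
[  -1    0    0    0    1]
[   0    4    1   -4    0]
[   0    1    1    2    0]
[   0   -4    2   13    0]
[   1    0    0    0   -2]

step 0: pivot -1 → sign −
step 1: pivot 4 → sign +
step 2: pivot 3/4 → sign +
step 3: pivot -3 → sign −
step 4: pivot -1 → sign −
signature = (2, 3, 0)

Answer: (2, 3, 0)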